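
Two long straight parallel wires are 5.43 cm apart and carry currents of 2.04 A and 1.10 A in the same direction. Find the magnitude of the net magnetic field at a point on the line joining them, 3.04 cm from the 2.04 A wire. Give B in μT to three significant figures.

B ≈ 4.22 μT

Each long wire gives B = μ₀I/(2πd). Distances are d₁ = 0.0304 m and d₂ = 0.0239 m.
B₁ = 1.34×10⁻⁵ T, B₂ = 9.21×10⁻⁶ T.
Between parallel currents the two contributions point in opposite directions, so they subtract. B = |B₁ − B₂| = |1.34×10⁻⁵ − 9.21×10⁻⁶| = 4.22×10⁻⁶ T.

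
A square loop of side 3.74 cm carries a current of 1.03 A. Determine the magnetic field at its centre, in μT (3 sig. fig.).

B ≈ 31.2 μT

Each side is a finite straight segment at perpendicular distance d = a/(2 tan(π/4)) = 0.0187 m from the centre, with end-angles ±π/4.
One side contributes B₁ = (μ₀I/4πd)·2 sin(π/4) = 7.79×10⁻⁶ T.
All 4 sides add in the same direction: B = 4 × 7.79×10⁻⁶ = 3.12×10⁻⁵ T.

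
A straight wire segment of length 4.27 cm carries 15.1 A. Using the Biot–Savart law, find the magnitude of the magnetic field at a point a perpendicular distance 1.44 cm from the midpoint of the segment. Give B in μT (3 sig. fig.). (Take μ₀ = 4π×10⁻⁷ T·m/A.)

B ≈ 174 μT

For a finite straight segment, B = (μ₀I/4πd)(sinθ₁ + sinθ₂), where θ₁, θ₂ are the angles from the perpendicular to each end.
The perpendicular from the point meets the wire at its midpoint, so each end is L/2 = 0.02135 m away along the wire.
sinθ₁ = 0.02135/√(0.02135²+0.0144²) = 0.8291; sinθ₂ = 0.02135/√(0.02135²+0.0144²) = 0.8291.
B = (4π×10⁻⁷ × 15.1) / (4π × 0.0144) × (0.8291 + 0.8291) = 1.74×10⁻⁴ T.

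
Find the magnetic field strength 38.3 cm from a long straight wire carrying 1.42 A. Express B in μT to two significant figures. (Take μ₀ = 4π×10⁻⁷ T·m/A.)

For an infinitely long straight wire, B = μ₀I/(2πd).
B = (4π×10⁻⁷ × 1.42) / (2π × 0.383) = 7.42×10⁻⁷ T.

B ≈ 0.74 μT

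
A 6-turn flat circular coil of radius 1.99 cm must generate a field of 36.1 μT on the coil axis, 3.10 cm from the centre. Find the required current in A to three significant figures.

I ≈ 1.21 A

For an N-turn coil, B = Nμ₀IR²/[2(R²+z²)^(3/2)] with R = 0.0199 m, z = 0.031 m, so I = 2B(R²+z²)^(3/2)/(Nμ₀R²) = 2 × 3.61×10⁻⁵ × 5.00×10⁻⁵ / (6 × 4π×10⁻⁷ × 0.000396) = 1.21 A.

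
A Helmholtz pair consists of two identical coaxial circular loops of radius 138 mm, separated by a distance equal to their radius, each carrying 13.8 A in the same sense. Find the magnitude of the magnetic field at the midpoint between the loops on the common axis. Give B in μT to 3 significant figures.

Each loop contributes B = μ₀IR²/[2(R²+z²)^(3/2)] on the axis, with z measured from that loop.
Loop 1 (z = 0.069 m): B₁ = 4.50×10⁻⁵ T. Loop 2 (z = 0.069 m): B₂ = 4.50×10⁻⁵ T.
The fields add: B = B₁ + B₂ = 8.99×10⁻⁵ T.

B ≈ 89.9 μT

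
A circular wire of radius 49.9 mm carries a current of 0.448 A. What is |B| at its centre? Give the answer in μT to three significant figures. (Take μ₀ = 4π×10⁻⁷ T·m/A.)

B ≈ 5.64 μT

At the centre of a circular loop the Biot–Savart law gives B = μ₀I/(2R).
B = (4π×10⁻⁷ × 0.448) / (2 × 0.0499) = 5.64×10⁻⁶ T.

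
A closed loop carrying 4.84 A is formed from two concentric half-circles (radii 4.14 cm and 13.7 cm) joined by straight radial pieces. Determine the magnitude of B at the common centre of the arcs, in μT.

B ≈ 25.6 μT

The radial connectors point toward the centre, so dl × r̂ = 0 and they contribute nothing.
Each semicircle gives μ₀I/(4R): inner arc 3.67×10⁻⁵ T, outer arc 1.11×10⁻⁵ T.
The two arcs carry current in opposite angular senses, so their fields oppose: B = |3.67×10⁻⁵ − 1.11×10⁻⁵| = 2.56×10⁻⁵ T.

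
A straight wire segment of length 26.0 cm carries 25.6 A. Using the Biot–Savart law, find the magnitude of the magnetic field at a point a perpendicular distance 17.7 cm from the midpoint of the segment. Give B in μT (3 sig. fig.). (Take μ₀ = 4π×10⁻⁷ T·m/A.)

B ≈ 17.1 μT

For a finite straight segment, B = (μ₀I/4πd)(sinθ₁ + sinθ₂), where θ₁, θ₂ are the angles from the perpendicular to each end.
The perpendicular from the point meets the wire at its midpoint, so each end is L/2 = 0.13 m away along the wire.
sinθ₁ = 0.13/√(0.13²+0.177²) = 0.5920; sinθ₂ = 0.13/√(0.13²+0.177²) = 0.5920.
B = (4π×10⁻⁷ × 25.6) / (4π × 0.177) × (0.5920 + 0.5920) = 1.71×10⁻⁵ T.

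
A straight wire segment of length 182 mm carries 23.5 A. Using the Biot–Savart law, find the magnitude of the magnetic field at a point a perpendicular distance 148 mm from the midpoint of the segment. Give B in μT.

For a finite straight segment, B = (μ₀I/4πd)(sinθ₁ + sinθ₂), where θ₁, θ₂ are the angles from the perpendicular to each end.
The perpendicular from the point meets the wire at its midpoint, so each end is L/2 = 0.091 m away along the wire.
sinθ₁ = 0.091/√(0.091²+0.148²) = 0.5238; sinθ₂ = 0.091/√(0.091²+0.148²) = 0.5238.
B = (4π×10⁻⁷ × 23.5) / (4π × 0.148) × (0.5238 + 0.5238) = 1.66×10⁻⁵ T.

B ≈ 16.6 μT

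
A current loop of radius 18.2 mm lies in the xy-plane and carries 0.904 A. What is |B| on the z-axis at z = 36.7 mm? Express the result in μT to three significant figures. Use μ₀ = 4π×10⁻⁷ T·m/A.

On the axis of a circular loop, B = μ₀IR² / [2(R²+z²)^(3/2)].
R² + z² = (0.0182)² + (0.0367)² = 0.001678 m², and (R²+z²)^(3/2) = 6.87×10⁻⁵ m³.
B = (4π×10⁻⁷ × 0.904 × 0.0003312) / (2 × 6.87×10⁻⁵) = 2.74×10⁻⁶ T.

B ≈ 2.74 μT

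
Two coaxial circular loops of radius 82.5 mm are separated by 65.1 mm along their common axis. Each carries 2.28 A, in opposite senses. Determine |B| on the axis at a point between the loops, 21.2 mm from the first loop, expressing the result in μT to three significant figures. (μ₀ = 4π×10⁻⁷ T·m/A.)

B ≈ 3.83 μT

Each loop contributes B = μ₀IR²/[2(R²+z²)^(3/2)] on the axis, with z measured from that loop.
Loop 1 (z = 0.0212 m): B₁ = 1.58×10⁻⁵ T. Loop 2 (z = 0.0439 m): B₂ = 1.19×10⁻⁵ T.
The fields oppose: B = |B₁ − B₂| = 3.83×10⁻⁶ T.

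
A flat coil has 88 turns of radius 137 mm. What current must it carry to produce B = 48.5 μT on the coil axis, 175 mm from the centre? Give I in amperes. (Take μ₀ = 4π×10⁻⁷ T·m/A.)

For an N-turn coil, B = Nμ₀IR²/[2(R²+z²)^(3/2)] with R = 0.137 m, z = 0.175 m, so I = 2B(R²+z²)^(3/2)/(Nμ₀R²) = 2 × 4.85×10⁻⁵ × 1.10×10⁻² / (88 × 4π×10⁻⁷ × 0.01877) = 0.513 A.

I ≈ 0.513 A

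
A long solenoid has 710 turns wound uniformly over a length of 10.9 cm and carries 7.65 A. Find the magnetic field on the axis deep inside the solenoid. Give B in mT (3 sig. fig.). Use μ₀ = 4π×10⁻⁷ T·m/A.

B ≈ 62.6 mT

Inside a long solenoid, B = μ₀nI with n = 6514 turns/m.
B = 4π×10⁻⁷ × 6514 × 7.65 = 6.26×10⁻² T.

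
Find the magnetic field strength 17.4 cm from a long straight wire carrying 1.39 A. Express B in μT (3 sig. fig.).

B ≈ 1.60 μT

For an infinitely long straight wire, B = μ₀I/(2πd).
B = (4π×10⁻⁷ × 1.39) / (2π × 0.174) = 1.60×10⁻⁶ T.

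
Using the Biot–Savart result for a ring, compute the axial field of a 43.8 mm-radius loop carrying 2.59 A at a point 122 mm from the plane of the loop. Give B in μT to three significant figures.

B ≈ 1.43 μT

On the axis of a circular loop, B = μ₀IR² / [2(R²+z²)^(3/2)].
R² + z² = (0.0438)² + (0.122)² = 0.0168 m², and (R²+z²)^(3/2) = 2.18×10⁻³ m³.
B = (4π×10⁻⁷ × 2.59 × 0.001918) / (2 × 2.18×10⁻³) = 1.43×10⁻⁶ T.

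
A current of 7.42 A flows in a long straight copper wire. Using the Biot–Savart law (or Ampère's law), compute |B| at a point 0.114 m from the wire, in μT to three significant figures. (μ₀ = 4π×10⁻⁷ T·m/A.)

B ≈ 13.0 μT

For an infinitely long straight wire, B = μ₀I/(2πd).
B = (4π×10⁻⁷ × 7.42) / (2π × 0.114) = 1.30×10⁻⁵ T.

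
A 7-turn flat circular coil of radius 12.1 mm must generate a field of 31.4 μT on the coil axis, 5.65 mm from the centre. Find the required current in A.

For an N-turn coil, B = Nμ₀IR²/[2(R²+z²)^(3/2)] with R = 0.0121 m, z = 0.00565 m, so I = 2B(R²+z²)^(3/2)/(Nμ₀R²) = 2 × 3.14×10⁻⁵ × 2.38×10⁻⁶ / (7 × 4π×10⁻⁷ × 0.0001464) = 0.116 A.

I ≈ 0.116 A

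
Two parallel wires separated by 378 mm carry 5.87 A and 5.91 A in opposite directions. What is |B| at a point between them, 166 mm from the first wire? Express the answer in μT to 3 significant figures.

Each long wire gives B = μ₀I/(2πd). Distances are d₁ = 0.166 m and d₂ = 0.212 m.
B₁ = 7.07×10⁻⁶ T, B₂ = 5.58×10⁻⁶ T.
Between antiparallel currents both contributions point the same way, so they add. B = B₁ + B₂ = 7.07×10⁻⁶ + 5.58×10⁻⁶ = 1.26×10⁻⁵ T.

B ≈ 12.6 μT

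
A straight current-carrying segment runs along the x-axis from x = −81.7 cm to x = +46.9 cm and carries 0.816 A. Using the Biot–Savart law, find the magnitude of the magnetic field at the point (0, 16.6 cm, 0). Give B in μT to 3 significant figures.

For a finite straight segment, B = (μ₀I/4πd)(sinθ₁ + sinθ₂), where θ₁, θ₂ are the angles from the perpendicular to each end.
The perpendicular distance is d = 0.166 m; the end-offsets along the wire are a = 0.817 m and b = 0.469 m.
sinθ₁ = 0.817/√(0.817²+0.166²) = 0.9800; sinθ₂ = 0.469/√(0.469²+0.166²) = 0.9427.
B = (4π×10⁻⁷ × 0.816) / (4π × 0.166) × (0.9800 + 0.9427) = 9.45×10⁻⁷ T.

B ≈ 0.945 μT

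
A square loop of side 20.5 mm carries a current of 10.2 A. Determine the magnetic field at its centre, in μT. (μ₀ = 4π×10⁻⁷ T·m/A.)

B ≈ 563 μT

Each side is a finite straight segment at perpendicular distance d = a/(2 tan(π/4)) = 0.01025 m from the centre, with end-angles ±π/4.
One side contributes B₁ = (μ₀I/4πd)·2 sin(π/4) = 1.41×10⁻⁴ T.
All 4 sides add in the same direction: B = 4 × 1.41×10⁻⁴ = 5.63×10⁻⁴ T.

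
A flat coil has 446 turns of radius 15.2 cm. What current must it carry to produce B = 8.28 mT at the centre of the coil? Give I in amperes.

For an N-turn coil, B = Nμ₀I/(2R) with R = 0.152 m, so I = 2RB/(Nμ₀) = 2 × 0.152 × 8.28×10⁻³ / (446 × 4π×10⁻⁷) = 4.49 A.

I ≈ 4.49 A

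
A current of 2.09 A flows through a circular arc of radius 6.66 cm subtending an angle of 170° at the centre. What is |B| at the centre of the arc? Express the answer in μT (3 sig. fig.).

B ≈ 9.31 μT

The Biot–Savart field of a circular arc at its centre is B = μ₀Iφ/(4πR), with φ = 2.967 rad.
B = (4π×10⁻⁷ × 2.09 × 2.967) / (4π × 0.0666) = 9.31×10⁻⁶ T.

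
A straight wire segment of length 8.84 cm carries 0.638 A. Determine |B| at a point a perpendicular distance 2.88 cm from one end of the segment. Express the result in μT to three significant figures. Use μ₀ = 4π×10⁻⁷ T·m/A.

B ≈ 2.11 μT

For a finite straight segment, B = (μ₀I/4πd)(sinθ₁ + sinθ₂), where θ₁, θ₂ are the angles from the perpendicular to each end.
The perpendicular foot is at one end, so the two end-offsets along the wire are 0 and L = 0.0884 m.
sinθ₁ = 0/√(0²+0.0288²) = 0.0000; sinθ₂ = 0.0884/√(0.0884²+0.0288²) = 0.9508.
B = (4π×10⁻⁷ × 0.638) / (4π × 0.0288) × (0.0000 + 0.9508) = 2.11×10⁻⁶ T.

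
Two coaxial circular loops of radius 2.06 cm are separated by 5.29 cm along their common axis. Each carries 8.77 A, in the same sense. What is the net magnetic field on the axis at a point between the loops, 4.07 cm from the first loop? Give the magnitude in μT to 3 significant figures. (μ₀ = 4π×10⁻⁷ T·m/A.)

B ≈ 195 μT

Each loop contributes B = μ₀IR²/[2(R²+z²)^(3/2)] on the axis, with z measured from that loop.
Loop 1 (z = 0.0407 m): B₁ = 2.46×10⁻⁵ T. Loop 2 (z = 0.0122 m): B₂ = 1.70×10⁻⁴ T.
The fields add: B = B₁ + B₂ = 1.95×10⁻⁴ T.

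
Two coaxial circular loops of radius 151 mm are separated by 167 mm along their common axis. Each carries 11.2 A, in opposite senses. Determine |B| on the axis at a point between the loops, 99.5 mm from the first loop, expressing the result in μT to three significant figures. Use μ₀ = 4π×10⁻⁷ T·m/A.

Each loop contributes B = μ₀IR²/[2(R²+z²)^(3/2)] on the axis, with z measured from that loop.
Loop 1 (z = 0.0995 m): B₁ = 2.71×10⁻⁵ T. Loop 2 (z = 0.0675 m): B₂ = 3.55×10⁻⁵ T.
The fields oppose: B = |B₁ − B₂| = 8.33×10⁻⁶ T.

B ≈ 8.33 μT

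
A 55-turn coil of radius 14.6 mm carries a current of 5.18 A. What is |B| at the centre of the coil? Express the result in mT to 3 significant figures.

For an N-turn flat coil, B = Nμ₀I/(2R) with R = 0.0146 m.
B = 55 × 2.23×10⁻⁴ T = 1.23×10⁻² T.

B ≈ 12.3 mT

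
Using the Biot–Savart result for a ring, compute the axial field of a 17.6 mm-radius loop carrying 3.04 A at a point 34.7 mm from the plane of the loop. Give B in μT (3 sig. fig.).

B ≈ 10.0 μT

On the axis of a circular loop, B = μ₀IR² / [2(R²+z²)^(3/2)].
R² + z² = (0.0176)² + (0.0347)² = 0.001514 m², and (R²+z²)^(3/2) = 5.89×10⁻⁵ m³.
B = (4π×10⁻⁷ × 3.04 × 0.0003098) / (2 × 5.89×10⁻⁵) = 1.00×10⁻⁵ T.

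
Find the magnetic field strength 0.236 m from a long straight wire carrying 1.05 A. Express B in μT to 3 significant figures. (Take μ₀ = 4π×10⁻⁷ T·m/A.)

For an infinitely long straight wire, B = μ₀I/(2πd).
B = (4π×10⁻⁷ × 1.05) / (2π × 0.236) = 8.90×10⁻⁷ T.

B ≈ 0.890 μT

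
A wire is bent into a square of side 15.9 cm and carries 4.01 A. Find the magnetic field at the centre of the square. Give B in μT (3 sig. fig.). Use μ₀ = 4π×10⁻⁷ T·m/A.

Each side is a finite straight segment at perpendicular distance d = a/(2 tan(π/4)) = 0.0795 m from the centre, with end-angles ±π/4.
One side contributes B₁ = (μ₀I/4πd)·2 sin(π/4) = 7.13×10⁻⁶ T.
All 4 sides add in the same direction: B = 4 × 7.13×10⁻⁶ = 2.85×10⁻⁵ T.

B ≈ 28.5 μT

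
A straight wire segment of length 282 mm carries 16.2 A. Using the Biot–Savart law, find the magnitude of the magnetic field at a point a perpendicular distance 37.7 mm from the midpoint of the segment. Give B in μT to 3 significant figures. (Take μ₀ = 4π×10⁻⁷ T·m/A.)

B ≈ 83.0 μT

For a finite straight segment, B = (μ₀I/4πd)(sinθ₁ + sinθ₂), where θ₁, θ₂ are the angles from the perpendicular to each end.
The perpendicular from the point meets the wire at its midpoint, so each end is L/2 = 0.141 m away along the wire.
sinθ₁ = 0.141/√(0.141²+0.0377²) = 0.9661; sinθ₂ = 0.141/√(0.141²+0.0377²) = 0.9661.
B = (4π×10⁻⁷ × 16.2) / (4π × 0.0377) × (0.9661 + 0.9661) = 8.30×10⁻⁵ T.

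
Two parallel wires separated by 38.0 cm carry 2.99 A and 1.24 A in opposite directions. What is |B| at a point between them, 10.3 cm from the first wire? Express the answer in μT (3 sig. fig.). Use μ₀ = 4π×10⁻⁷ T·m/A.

B ≈ 6.70 μT

Each long wire gives B = μ₀I/(2πd). Distances are d₁ = 0.103 m and d₂ = 0.277 m.
B₁ = 5.81×10⁻⁶ T, B₂ = 8.95×10⁻⁷ T.
Between antiparallel currents both contributions point the same way, so they add. B = B₁ + B₂ = 5.81×10⁻⁶ + 8.95×10⁻⁷ = 6.70×10⁻⁶ T.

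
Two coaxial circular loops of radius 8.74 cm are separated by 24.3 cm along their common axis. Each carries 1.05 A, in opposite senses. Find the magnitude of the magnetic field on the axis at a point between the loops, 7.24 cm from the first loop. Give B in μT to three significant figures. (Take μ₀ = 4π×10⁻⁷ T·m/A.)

Each loop contributes B = μ₀IR²/[2(R²+z²)^(3/2)] on the axis, with z measured from that loop.
Loop 1 (z = 0.0724 m): B₁ = 3.45×10⁻⁶ T. Loop 2 (z = 0.1706 m): B₂ = 7.16×10⁻⁷ T.
The fields oppose: B = |B₁ − B₂| = 2.73×10⁻⁶ T.

B ≈ 2.73 μT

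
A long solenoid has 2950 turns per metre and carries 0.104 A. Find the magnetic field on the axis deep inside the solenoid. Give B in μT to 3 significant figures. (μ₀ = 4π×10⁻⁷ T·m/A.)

Inside a long solenoid, B = μ₀nI with n = 2950 turns/m.
B = 4π×10⁻⁷ × 2950 × 0.104 = 3.86×10⁻⁴ T.

B ≈ 386 μT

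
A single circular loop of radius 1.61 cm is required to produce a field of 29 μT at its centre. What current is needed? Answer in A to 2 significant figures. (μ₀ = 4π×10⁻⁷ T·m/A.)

At the centre of a circular loop B = μ₀I/(2R), so I = 2RB/μ₀.
With R = 0.0161 m, I = 2 × 0.0161 × 2.90×10⁻⁵ / (4π×10⁻⁷) = 0.743 A.

I ≈ 0.74 A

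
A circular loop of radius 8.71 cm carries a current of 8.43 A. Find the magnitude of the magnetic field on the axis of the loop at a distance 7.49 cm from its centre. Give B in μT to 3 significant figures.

On the axis of a circular loop, B = μ₀IR² / [2(R²+z²)^(3/2)].
R² + z² = (0.0871)² + (0.0749)² = 0.0132 m², and (R²+z²)^(3/2) = 1.52×10⁻³ m³.
B = (4π×10⁻⁷ × 8.43 × 0.007586) / (2 × 1.52×10⁻³) = 2.65×10⁻⁵ T.

B ≈ 26.5 μT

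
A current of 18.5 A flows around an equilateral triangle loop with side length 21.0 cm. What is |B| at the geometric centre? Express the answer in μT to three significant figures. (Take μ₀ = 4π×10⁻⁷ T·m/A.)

Each side is a finite straight segment at perpendicular distance d = a/(2 tan(π/3)) = 0.06062 m from the centre, with end-angles ±π/3.
One side contributes B₁ = (μ₀I/4πd)·2 sin(π/3) = 5.29×10⁻⁵ T.
All 3 sides add in the same direction: B = 3 × 5.29×10⁻⁵ = 1.59×10⁻⁴ T.

B ≈ 159 μT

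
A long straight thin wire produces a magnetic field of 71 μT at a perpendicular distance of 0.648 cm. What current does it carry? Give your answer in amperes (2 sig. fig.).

I ≈ 2.3 A

For a long straight wire B = μ₀I/(2πd), so I = 2πdB/μ₀.
I = 2π × 0.00648 × 7.10×10⁻⁵ / (4π×10⁻⁷) = 2.30 A.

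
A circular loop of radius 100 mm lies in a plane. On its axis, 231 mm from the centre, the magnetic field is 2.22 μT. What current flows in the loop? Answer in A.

I ≈ 5.64 A

On the axis of a loop, B = μ₀IR²/[2(R²+z²)^(3/2)], so I = 2B(R²+z²)^(3/2)/(μ₀R²).
R² + z² = 0.01 + 0.05336 = 0.06336 m²; raised to 3/2 gives 1.59×10⁻² m³.
I = 2 × 2.22×10⁻⁶ × 1.59×10⁻² / (1.26×10⁻⁶ × 0.01) = 5.64 A.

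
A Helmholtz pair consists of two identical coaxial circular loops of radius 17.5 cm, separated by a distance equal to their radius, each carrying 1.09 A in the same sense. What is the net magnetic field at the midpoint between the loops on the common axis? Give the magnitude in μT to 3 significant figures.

B ≈ 5.60 μT

Each loop contributes B = μ₀IR²/[2(R²+z²)^(3/2)] on the axis, with z measured from that loop.
Loop 1 (z = 0.0875 m): B₁ = 2.80×10⁻⁶ T. Loop 2 (z = 0.0875 m): B₂ = 2.80×10⁻⁶ T.
The fields add: B = B₁ + B₂ = 5.60×10⁻⁶ T.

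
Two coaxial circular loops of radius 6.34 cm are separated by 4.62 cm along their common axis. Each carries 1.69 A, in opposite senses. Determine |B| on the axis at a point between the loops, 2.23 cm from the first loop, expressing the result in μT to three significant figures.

B ≈ 0.338 μT

Each loop contributes B = μ₀IR²/[2(R²+z²)^(3/2)] on the axis, with z measured from that loop.
Loop 1 (z = 0.0223 m): B₁ = 1.41×10⁻⁵ T. Loop 2 (z = 0.0239 m): B₂ = 1.37×10⁻⁵ T.
The fields oppose: B = |B₁ − B₂| = 3.38×10⁻⁷ T.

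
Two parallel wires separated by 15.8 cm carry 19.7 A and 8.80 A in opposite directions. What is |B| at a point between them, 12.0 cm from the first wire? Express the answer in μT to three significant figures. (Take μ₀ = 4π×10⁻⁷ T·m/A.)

B ≈ 79.1 μT

Each long wire gives B = μ₀I/(2πd). Distances are d₁ = 0.12 m and d₂ = 0.038 m.
B₁ = 3.28×10⁻⁵ T, B₂ = 4.63×10⁻⁵ T.
Between antiparallel currents both contributions point the same way, so they add. B = B₁ + B₂ = 3.28×10⁻⁵ + 4.63×10⁻⁵ = 7.91×10⁻⁵ T.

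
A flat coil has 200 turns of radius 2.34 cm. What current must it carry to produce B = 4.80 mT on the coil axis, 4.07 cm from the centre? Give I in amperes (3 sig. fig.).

For an N-turn coil, B = Nμ₀IR²/[2(R²+z²)^(3/2)] with R = 0.0234 m, z = 0.0407 m, so I = 2B(R²+z²)^(3/2)/(Nμ₀R²) = 2 × 4.80×10⁻³ × 1.03×10⁻⁴ / (200 × 4π×10⁻⁷ × 0.0005476) = 7.22 A.

I ≈ 7.22 A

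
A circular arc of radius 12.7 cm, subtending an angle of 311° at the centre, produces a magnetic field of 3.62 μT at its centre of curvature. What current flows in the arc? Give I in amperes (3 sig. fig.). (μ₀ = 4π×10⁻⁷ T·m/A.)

I ≈ 0.847 A

For a circular arc, B = μ₀Iφ/(4πR) with φ in radians; here φ = 5.428 rad.
So I = 4πRB/(μ₀φ) = 4π × 0.127 × 3.62×10⁻⁶ / (4π×10⁻⁷ × 5.428) = 0.847 A.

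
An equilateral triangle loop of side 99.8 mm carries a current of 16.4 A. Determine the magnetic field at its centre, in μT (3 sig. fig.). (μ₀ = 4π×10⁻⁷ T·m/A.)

B ≈ 296 μT

Each side is a finite straight segment at perpendicular distance d = a/(2 tan(π/3)) = 0.02881 m from the centre, with end-angles ±π/3.
One side contributes B₁ = (μ₀I/4πd)·2 sin(π/3) = 9.86×10⁻⁵ T.
All 3 sides add in the same direction: B = 3 × 9.86×10⁻⁵ = 2.96×10⁻⁴ T.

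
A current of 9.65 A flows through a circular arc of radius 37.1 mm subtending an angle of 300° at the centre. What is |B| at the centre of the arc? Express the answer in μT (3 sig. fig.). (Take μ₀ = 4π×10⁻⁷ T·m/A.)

The Biot–Savart field of a circular arc at its centre is B = μ₀Iφ/(4πR), with φ = 5.236 rad.
B = (4π×10⁻⁷ × 9.65 × 5.236) / (4π × 0.0371) = 1.36×10⁻⁴ T.

B ≈ 136 μT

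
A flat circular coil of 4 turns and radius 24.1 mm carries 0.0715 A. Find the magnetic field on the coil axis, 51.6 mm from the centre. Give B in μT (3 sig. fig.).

B ≈ 0.565 μT

For an N-turn flat coil, B = Nμ₀IR²/[2(R²+z²)^(3/2)] with R = 0.0241 m, z = 0.0516 m.
B = 4 × 1.41×10⁻⁷ T = 5.65×10⁻⁷ T.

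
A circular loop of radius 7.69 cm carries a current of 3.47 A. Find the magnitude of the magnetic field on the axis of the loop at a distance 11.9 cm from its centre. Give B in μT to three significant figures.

B ≈ 4.53 μT

On the axis of a circular loop, B = μ₀IR² / [2(R²+z²)^(3/2)].
R² + z² = (0.0769)² + (0.119)² = 0.02007 m², and (R²+z²)^(3/2) = 2.84×10⁻³ m³.
B = (4π×10⁻⁷ × 3.47 × 0.005914) / (2 × 2.84×10⁻³) = 4.53×10⁻⁶ T.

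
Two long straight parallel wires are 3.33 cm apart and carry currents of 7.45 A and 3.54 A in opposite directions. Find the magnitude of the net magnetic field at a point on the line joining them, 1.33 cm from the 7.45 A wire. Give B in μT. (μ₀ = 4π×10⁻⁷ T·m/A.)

B ≈ 147 μT

Each long wire gives B = μ₀I/(2πd). Distances are d₁ = 0.0133 m and d₂ = 0.02 m.
B₁ = 1.12×10⁻⁴ T, B₂ = 3.54×10⁻⁵ T.
Between antiparallel currents both contributions point the same way, so they add. B = B₁ + B₂ = 1.12×10⁻⁴ + 3.54×10⁻⁵ = 1.47×10⁻⁴ T.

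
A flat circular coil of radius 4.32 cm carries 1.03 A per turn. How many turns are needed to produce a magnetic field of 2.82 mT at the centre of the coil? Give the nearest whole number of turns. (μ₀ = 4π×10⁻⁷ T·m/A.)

For an N-turn coil, B = Nμ₀I/(2R). A single turn gives B₁ = 1.50×10⁻⁵ T with R = 0.0432 m.
N = B/B₁ = 2.82×10⁻³ / 1.50×10⁻⁵ = 188.24.

N = 188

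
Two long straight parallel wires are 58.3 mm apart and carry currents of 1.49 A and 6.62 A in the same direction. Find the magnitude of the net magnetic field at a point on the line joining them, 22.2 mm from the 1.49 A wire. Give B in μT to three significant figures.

B ≈ 23.3 μT

Each long wire gives B = μ₀I/(2πd). Distances are d₁ = 0.0222 m and d₂ = 0.0361 m.
B₁ = 1.34×10⁻⁵ T, B₂ = 3.67×10⁻⁵ T.
Between parallel currents the two contributions point in opposite directions, so they subtract. B = |B₁ − B₂| = |1.34×10⁻⁵ − 3.67×10⁻⁵| = 2.33×10⁻⁵ T.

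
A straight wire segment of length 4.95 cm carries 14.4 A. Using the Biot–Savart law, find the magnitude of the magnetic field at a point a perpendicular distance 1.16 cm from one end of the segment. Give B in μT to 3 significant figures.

For a finite straight segment, B = (μ₀I/4πd)(sinθ₁ + sinθ₂), where θ₁, θ₂ are the angles from the perpendicular to each end.
The perpendicular foot is at one end, so the two end-offsets along the wire are 0 and L = 0.0495 m.
sinθ₁ = 0/√(0²+0.0116²) = 0.0000; sinθ₂ = 0.0495/√(0.0495²+0.0116²) = 0.9736.
B = (4π×10⁻⁷ × 14.4) / (4π × 0.0116) × (0.0000 + 0.9736) = 1.21×10⁻⁴ T.

B ≈ 121 μT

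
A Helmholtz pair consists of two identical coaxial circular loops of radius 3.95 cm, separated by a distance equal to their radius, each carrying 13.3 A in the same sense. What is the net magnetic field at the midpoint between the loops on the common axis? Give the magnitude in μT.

Each loop contributes B = μ₀IR²/[2(R²+z²)^(3/2)] on the axis, with z measured from that loop.
Loop 1 (z = 0.01975 m): B₁ = 1.51×10⁻⁴ T. Loop 2 (z = 0.01975 m): B₂ = 1.51×10⁻⁴ T.
The fields add: B = B₁ + B₂ = 3.03×10⁻⁴ T.

B ≈ 303 μT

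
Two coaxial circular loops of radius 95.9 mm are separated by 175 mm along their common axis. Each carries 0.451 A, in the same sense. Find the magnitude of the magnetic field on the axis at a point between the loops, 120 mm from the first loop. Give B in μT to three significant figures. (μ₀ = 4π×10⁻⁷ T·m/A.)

B ≈ 2.65 μT

Each loop contributes B = μ₀IR²/[2(R²+z²)^(3/2)] on the axis, with z measured from that loop.
Loop 1 (z = 0.12 m): B₁ = 7.19×10⁻⁷ T. Loop 2 (z = 0.055 m): B₂ = 1.93×10⁻⁶ T.
The fields add: B = B₁ + B₂ = 2.65×10⁻⁶ T.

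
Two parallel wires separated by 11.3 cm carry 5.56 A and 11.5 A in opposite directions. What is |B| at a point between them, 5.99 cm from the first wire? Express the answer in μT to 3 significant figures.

B ≈ 61.9 μT

Each long wire gives B = μ₀I/(2πd). Distances are d₁ = 0.0599 m and d₂ = 0.0531 m.
B₁ = 1.86×10⁻⁵ T, B₂ = 4.33×10⁻⁵ T.
Between antiparallel currents both contributions point the same way, so they add. B = B₁ + B₂ = 1.86×10⁻⁵ + 4.33×10⁻⁵ = 6.19×10⁻⁵ T.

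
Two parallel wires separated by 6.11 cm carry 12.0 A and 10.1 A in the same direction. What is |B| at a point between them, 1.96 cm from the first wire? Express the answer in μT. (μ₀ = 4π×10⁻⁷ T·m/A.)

Each long wire gives B = μ₀I/(2πd). Distances are d₁ = 0.0196 m and d₂ = 0.0415 m.
B₁ = 1.22×10⁻⁴ T, B₂ = 4.87×10⁻⁵ T.
Between parallel currents the two contributions point in opposite directions, so they subtract. B = |B₁ − B₂| = |1.22×10⁻⁴ − 4.87×10⁻⁵| = 7.38×10⁻⁵ T.

B ≈ 73.8 μT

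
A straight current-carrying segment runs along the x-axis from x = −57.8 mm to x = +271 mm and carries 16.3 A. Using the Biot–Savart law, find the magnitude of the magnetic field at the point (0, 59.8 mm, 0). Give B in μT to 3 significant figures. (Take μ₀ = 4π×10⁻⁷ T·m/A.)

For a finite straight segment, B = (μ₀I/4πd)(sinθ₁ + sinθ₂), where θ₁, θ₂ are the angles from the perpendicular to each end.
The perpendicular distance is d = 0.0598 m; the end-offsets along the wire are a = 0.0578 m and b = 0.271 m.
sinθ₁ = 0.0578/√(0.0578²+0.0598²) = 0.6950; sinθ₂ = 0.271/√(0.271²+0.0598²) = 0.9765.
B = (4π×10⁻⁷ × 16.3) / (4π × 0.0598) × (0.6950 + 0.9765) = 4.56×10⁻⁵ T.

B ≈ 45.6 μT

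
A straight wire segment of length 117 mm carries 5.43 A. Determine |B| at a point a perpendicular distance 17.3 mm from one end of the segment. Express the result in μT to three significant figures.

For a finite straight segment, B = (μ₀I/4πd)(sinθ₁ + sinθ₂), where θ₁, θ₂ are the angles from the perpendicular to each end.
The perpendicular foot is at one end, so the two end-offsets along the wire are 0 and L = 0.117 m.
sinθ₁ = 0/√(0²+0.0173²) = 0.0000; sinθ₂ = 0.117/√(0.117²+0.0173²) = 0.9892.
B = (4π×10⁻⁷ × 5.43) / (4π × 0.0173) × (0.0000 + 0.9892) = 3.10×10⁻⁵ T.

B ≈ 31.0 μT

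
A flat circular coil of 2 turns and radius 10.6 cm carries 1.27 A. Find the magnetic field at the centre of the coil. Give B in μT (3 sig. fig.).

B ≈ 15.1 μT

For an N-turn flat coil, B = Nμ₀I/(2R) with R = 0.106 m.
B = 2 × 7.53×10⁻⁶ T = 1.51×10⁻⁵ T.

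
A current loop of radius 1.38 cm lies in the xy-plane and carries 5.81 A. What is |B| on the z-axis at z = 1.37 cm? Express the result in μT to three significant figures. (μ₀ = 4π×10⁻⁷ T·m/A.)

B ≈ 94.5 μT

On the axis of a circular loop, B = μ₀IR² / [2(R²+z²)^(3/2)].
R² + z² = (0.0138)² + (0.0137)² = 0.0003781 m², and (R²+z²)^(3/2) = 7.35×10⁻⁶ m³.
B = (4π×10⁻⁷ × 5.81 × 0.0001904) / (2 × 7.35×10⁻⁶) = 9.45×10⁻⁵ T.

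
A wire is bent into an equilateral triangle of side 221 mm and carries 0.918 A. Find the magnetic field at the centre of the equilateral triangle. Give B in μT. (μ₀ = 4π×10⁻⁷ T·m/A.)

Each side is a finite straight segment at perpendicular distance d = a/(2 tan(π/3)) = 0.0638 m from the centre, with end-angles ±π/3.
One side contributes B₁ = (μ₀I/4πd)·2 sin(π/3) = 2.49×10⁻⁶ T.
All 3 sides add in the same direction: B = 3 × 2.49×10⁻⁶ = 7.48×10⁻⁶ T.

B ≈ 7.48 μT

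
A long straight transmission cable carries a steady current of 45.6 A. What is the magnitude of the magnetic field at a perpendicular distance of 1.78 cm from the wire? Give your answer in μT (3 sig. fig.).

For an infinitely long straight wire, B = μ₀I/(2πd).
B = (4π×10⁻⁷ × 45.6) / (2π × 0.0178) = 5.12×10⁻⁴ T.

B ≈ 512 μT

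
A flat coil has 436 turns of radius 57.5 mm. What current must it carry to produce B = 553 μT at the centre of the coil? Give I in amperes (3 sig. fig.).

I ≈ 0.116 A

For an N-turn coil, B = Nμ₀I/(2R) with R = 0.0575 m, so I = 2RB/(Nμ₀) = 2 × 0.0575 × 5.53×10⁻⁴ / (436 × 4π×10⁻⁷) = 0.116 A.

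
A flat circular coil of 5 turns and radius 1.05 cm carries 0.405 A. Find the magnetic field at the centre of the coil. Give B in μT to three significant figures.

B ≈ 121 μT

For an N-turn flat coil, B = Nμ₀I/(2R) with R = 0.0105 m.
B = 5 × 2.42×10⁻⁵ T = 1.21×10⁻⁴ T.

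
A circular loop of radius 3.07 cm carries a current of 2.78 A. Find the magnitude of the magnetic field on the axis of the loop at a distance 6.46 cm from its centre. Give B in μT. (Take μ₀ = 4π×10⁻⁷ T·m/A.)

B ≈ 4.50 μT

On the axis of a circular loop, B = μ₀IR² / [2(R²+z²)^(3/2)].
R² + z² = (0.0307)² + (0.0646)² = 0.005116 m², and (R²+z²)^(3/2) = 3.66×10⁻⁴ m³.
B = (4π×10⁻⁷ × 2.78 × 0.0009425) / (2 × 3.66×10⁻⁴) = 4.50×10⁻⁶ T.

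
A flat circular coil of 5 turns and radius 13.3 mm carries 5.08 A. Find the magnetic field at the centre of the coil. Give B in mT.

For an N-turn flat coil, B = Nμ₀I/(2R) with R = 0.0133 m.
B = 5 × 2.40×10⁻⁴ T = 1.20×10⁻³ T.

B ≈ 1.20 mT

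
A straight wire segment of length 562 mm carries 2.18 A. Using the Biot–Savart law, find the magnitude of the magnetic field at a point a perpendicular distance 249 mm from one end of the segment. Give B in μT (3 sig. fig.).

For a finite straight segment, B = (μ₀I/4πd)(sinθ₁ + sinθ₂), where θ₁, θ₂ are the angles from the perpendicular to each end.
The perpendicular foot is at one end, so the two end-offsets along the wire are 0 and L = 0.562 m.
sinθ₁ = 0/√(0²+0.249²) = 0.0000; sinθ₂ = 0.562/√(0.562²+0.249²) = 0.9143.
B = (4π×10⁻⁷ × 2.18) / (4π × 0.249) × (0.0000 + 0.9143) = 8.00×10⁻⁷ T.

B ≈ 0.800 μT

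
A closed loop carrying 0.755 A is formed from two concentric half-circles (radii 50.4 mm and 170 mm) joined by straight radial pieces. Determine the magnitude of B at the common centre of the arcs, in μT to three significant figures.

B ≈ 3.31 μT

The radial connectors point toward the centre, so dl × r̂ = 0 and they contribute nothing.
Each semicircle gives μ₀I/(4R): inner arc 4.71×10⁻⁶ T, outer arc 1.40×10⁻⁶ T.
The two arcs carry current in opposite angular senses, so their fields oppose: B = |4.71×10⁻⁶ − 1.40×10⁻⁶| = 3.31×10⁻⁶ T.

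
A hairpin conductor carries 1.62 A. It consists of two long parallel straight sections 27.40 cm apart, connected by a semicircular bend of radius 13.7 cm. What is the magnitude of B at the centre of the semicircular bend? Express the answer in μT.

The semicircular arc contributes B_arc = μ₀I·π/(4πR) = μ₀I/(4R) = 3.71×10⁻⁶ T.
Each semi-infinite lead is at perpendicular distance R = 0.137 m from the centre, with the perpendicular foot at its near end, so it contributes μ₀I/(4πR); both point the same way, together 2.36×10⁻⁶ T.
Arc and leads all point the same direction: B = 3.71×10⁻⁶ + 2.36×10⁻⁶ = 6.08×10⁻⁶ T.

B ≈ 6.08 μT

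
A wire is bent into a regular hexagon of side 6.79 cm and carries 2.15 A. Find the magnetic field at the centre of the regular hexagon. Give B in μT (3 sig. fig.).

Each side is a finite straight segment at perpendicular distance d = a/(2 tan(π/6)) = 0.0588 m from the centre, with end-angles ±π/6.
One side contributes B₁ = (μ₀I/4πd)·2 sin(π/6) = 3.66×10⁻⁶ T.
All 6 sides add in the same direction: B = 6 × 3.66×10⁻⁶ = 2.19×10⁻⁵ T.

B ≈ 21.9 μT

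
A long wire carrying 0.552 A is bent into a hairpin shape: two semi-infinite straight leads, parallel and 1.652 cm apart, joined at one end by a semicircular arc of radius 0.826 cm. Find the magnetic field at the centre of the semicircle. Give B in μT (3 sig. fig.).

B ≈ 34.4 μT

The semicircular arc contributes B_arc = μ₀I·π/(4πR) = μ₀I/(4R) = 2.10×10⁻⁵ T.
Each semi-infinite lead is at perpendicular distance R = 0.00826 m from the centre, with the perpendicular foot at its near end, so it contributes μ₀I/(4πR); both point the same way, together 1.34×10⁻⁵ T.
Arc and leads all point the same direction: B = 2.10×10⁻⁵ + 1.34×10⁻⁵ = 3.44×10⁻⁵ T.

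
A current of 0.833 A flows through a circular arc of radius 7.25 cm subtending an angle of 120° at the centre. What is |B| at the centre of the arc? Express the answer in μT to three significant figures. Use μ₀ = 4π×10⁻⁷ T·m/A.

The Biot–Savart field of a circular arc at its centre is B = μ₀Iφ/(4πR), with φ = 2.094 rad.
B = (4π×10⁻⁷ × 0.833 × 2.094) / (4π × 0.0725) = 2.41×10⁻⁶ T.

B ≈ 2.41 μT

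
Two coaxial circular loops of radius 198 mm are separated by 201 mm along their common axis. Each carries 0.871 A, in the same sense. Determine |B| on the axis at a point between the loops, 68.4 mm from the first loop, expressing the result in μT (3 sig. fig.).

Each loop contributes B = μ₀IR²/[2(R²+z²)^(3/2)] on the axis, with z measured from that loop.
Loop 1 (z = 0.0684 m): B₁ = 2.33×10⁻⁶ T. Loop 2 (z = 0.1326 m): B₂ = 1.59×10⁻⁶ T.
The fields add: B = B₁ + B₂ = 3.92×10⁻⁶ T.

B ≈ 3.92 μT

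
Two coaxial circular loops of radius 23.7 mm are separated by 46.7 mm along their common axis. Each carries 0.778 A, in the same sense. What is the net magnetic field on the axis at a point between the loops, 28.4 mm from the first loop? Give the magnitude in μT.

Each loop contributes B = μ₀IR²/[2(R²+z²)^(3/2)] on the axis, with z measured from that loop.
Loop 1 (z = 0.0284 m): B₁ = 5.43×10⁻⁶ T. Loop 2 (z = 0.0183 m): B₂ = 1.02×10⁻⁵ T.
The fields add: B = B₁ + B₂ = 1.57×10⁻⁵ T.

B ≈ 15.7 μT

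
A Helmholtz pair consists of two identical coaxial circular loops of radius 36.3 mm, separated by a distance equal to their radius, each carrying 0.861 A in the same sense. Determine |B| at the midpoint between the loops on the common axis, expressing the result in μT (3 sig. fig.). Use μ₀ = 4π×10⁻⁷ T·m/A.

Each loop contributes B = μ₀IR²/[2(R²+z²)^(3/2)] on the axis, with z measured from that loop.
Loop 1 (z = 0.01815 m): B₁ = 1.07×10⁻⁵ T. Loop 2 (z = 0.01815 m): B₂ = 1.07×10⁻⁵ T.
The fields add: B = B₁ + B₂ = 2.13×10⁻⁵ T.

B ≈ 21.3 μT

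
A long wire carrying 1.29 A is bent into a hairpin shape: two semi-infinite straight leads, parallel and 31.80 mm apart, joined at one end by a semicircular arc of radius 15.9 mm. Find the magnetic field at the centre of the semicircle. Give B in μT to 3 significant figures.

B ≈ 41.7 μT

The semicircular arc contributes B_arc = μ₀I·π/(4πR) = μ₀I/(4R) = 2.55×10⁻⁵ T.
Each semi-infinite lead is at perpendicular distance R = 0.0159 m from the centre, with the perpendicular foot at its near end, so it contributes μ₀I/(4πR); both point the same way, together 1.62×10⁻⁵ T.
Arc and leads all point the same direction: B = 2.55×10⁻⁵ + 1.62×10⁻⁵ = 4.17×10⁻⁵ T.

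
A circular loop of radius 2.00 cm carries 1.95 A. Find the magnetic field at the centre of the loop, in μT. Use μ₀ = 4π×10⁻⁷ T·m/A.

B ≈ 61.3 μT

At the centre of a circular loop the Biot–Savart law gives B = μ₀I/(2R).
B = (4π×10⁻⁷ × 1.95) / (2 × 0.02) = 6.13×10⁻⁵ T.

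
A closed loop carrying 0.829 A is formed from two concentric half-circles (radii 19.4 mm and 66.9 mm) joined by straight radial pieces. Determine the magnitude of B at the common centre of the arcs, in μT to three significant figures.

The radial connectors point toward the centre, so dl × r̂ = 0 and they contribute nothing.
Each semicircle gives μ₀I/(4R): inner arc 1.34×10⁻⁵ T, outer arc 3.89×10⁻⁶ T.
The two arcs carry current in opposite angular senses, so their fields oppose: B = |1.34×10⁻⁵ − 3.89×10⁻⁶| = 9.53×10⁻⁶ T.

B ≈ 9.53 μT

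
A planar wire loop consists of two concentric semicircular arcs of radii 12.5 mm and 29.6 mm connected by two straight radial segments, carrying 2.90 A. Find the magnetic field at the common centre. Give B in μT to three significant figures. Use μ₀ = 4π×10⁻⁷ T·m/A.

The radial connectors point toward the centre, so dl × r̂ = 0 and they contribute nothing.
Each semicircle gives μ₀I/(4R): inner arc 7.29×10⁻⁵ T, outer arc 3.08×10⁻⁵ T.
The two arcs carry current in opposite angular senses, so their fields oppose: B = |7.29×10⁻⁵ − 3.08×10⁻⁵| = 4.21×10⁻⁵ T.

B ≈ 42.1 μT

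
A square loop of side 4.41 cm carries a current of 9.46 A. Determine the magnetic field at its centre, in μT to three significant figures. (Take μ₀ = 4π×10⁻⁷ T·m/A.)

B ≈ 243 μT

Each side is a finite straight segment at perpendicular distance d = a/(2 tan(π/4)) = 0.02205 m from the centre, with end-angles ±π/4.
One side contributes B₁ = (μ₀I/4πd)·2 sin(π/4) = 6.07×10⁻⁵ T.
All 4 sides add in the same direction: B = 4 × 6.07×10⁻⁵ = 2.43×10⁻⁴ T.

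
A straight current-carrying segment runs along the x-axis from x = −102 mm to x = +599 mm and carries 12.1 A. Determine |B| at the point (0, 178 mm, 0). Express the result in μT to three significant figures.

B ≈ 9.90 μT

For a finite straight segment, B = (μ₀I/4πd)(sinθ₁ + sinθ₂), where θ₁, θ₂ are the angles from the perpendicular to each end.
The perpendicular distance is d = 0.178 m; the end-offsets along the wire are a = 0.102 m and b = 0.599 m.
sinθ₁ = 0.102/√(0.102²+0.178²) = 0.4972; sinθ₂ = 0.599/√(0.599²+0.178²) = 0.9586.
B = (4π×10⁻⁷ × 12.1) / (4π × 0.178) × (0.4972 + 0.9586) = 9.90×10⁻⁶ T.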